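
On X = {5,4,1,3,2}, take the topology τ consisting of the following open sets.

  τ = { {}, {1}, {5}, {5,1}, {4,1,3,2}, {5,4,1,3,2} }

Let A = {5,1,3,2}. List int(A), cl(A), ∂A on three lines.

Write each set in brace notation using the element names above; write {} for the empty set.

U open, U⊆A: {}, {5}, {1}, {5,1}. int(A) = ⋃ = {5,1}
X∖A={4}, int(X∖A)={}, hence cl(A)={5,4,1,3,2}
∂A: remove int from cl → {4,3,2}

int(A) = {5,1}
cl(A)  = {5,4,1,3,2}
∂A     = {4,3,2}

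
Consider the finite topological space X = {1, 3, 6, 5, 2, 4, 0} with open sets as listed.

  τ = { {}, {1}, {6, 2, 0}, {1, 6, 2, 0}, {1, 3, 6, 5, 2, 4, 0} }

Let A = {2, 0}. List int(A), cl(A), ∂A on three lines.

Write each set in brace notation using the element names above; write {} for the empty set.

int(A) = {}
cl(A)  = {3, 6, 5, 2, 4, 0}
∂A     = {3, 6, 5, 2, 4, 0}

interior: largest open inside A is {} (from {})
cl via duality: int({1, 3, 6, 5, 4}) = {1}, so X∖{1} = {3, 6, 5, 2, 4, 0}
cl∖int = {3, 6, 5, 2, 4, 0}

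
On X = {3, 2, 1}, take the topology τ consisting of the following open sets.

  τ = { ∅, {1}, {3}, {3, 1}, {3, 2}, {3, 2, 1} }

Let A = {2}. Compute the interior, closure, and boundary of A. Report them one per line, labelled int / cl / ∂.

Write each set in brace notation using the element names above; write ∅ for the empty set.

interior: largest open inside A is ∅ (from ∅)
cl via duality: int({3, 1}) = {3, 1}, so X∖{3, 1} = {2}
cl∖int = {2}

int(A) = ∅
cl(A)  = {2}
∂A     = {2}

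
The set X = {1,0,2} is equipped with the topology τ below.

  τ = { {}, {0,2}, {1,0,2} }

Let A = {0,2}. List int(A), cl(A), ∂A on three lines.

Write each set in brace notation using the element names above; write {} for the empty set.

open subsets of A: {}, {0,2}; so int(A) = {0,2}
closure: X∖int(X∖A) = X∖{} = {1,0,2}
∂A = {1,0,2} minus {0,2} = {1}

int(A) = {0,2}
cl(A)  = {1,0,2}
∂A     = {1}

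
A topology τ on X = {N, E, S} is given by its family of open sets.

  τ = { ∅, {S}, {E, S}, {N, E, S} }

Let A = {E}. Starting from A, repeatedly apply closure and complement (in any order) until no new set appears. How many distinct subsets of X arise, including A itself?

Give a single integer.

6

cl via duality: int({N, S}) = {S}, so X∖{S} = {N, E}
Write k for closure, c for complement:
  1. A     = {E}
  2. kA    = {N, E}
  3. cA    = {N, S}
  4. ckA   = {S}
  5. kcA   = {N, E, S}
  6. ckcA  = ∅
applying k or c yields no new set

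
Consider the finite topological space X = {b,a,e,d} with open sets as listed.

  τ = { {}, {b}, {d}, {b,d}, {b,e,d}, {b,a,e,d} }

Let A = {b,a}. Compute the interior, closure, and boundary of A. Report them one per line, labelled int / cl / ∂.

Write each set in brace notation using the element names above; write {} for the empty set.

int(A) = {b}
cl(A)  = {b,a,e}
∂A     = {a,e}

open subsets of A: {}, {b}; so int(A) = {b}
closure: X∖int(X∖A) = X∖{d} = {b,a,e}
∂A = {b,a,e} minus {b} = {a,e}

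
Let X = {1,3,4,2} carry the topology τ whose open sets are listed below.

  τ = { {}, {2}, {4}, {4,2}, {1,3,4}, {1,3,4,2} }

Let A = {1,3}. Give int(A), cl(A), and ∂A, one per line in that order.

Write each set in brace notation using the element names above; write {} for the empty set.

int(A) = {}
cl(A)  = {1,3}
∂A     = {1,3}

interior: largest open inside A is {} (from {})
cl via duality: int({4,2}) = {4,2}, so X∖{4,2} = {1,3}
cl∖int = {1,3}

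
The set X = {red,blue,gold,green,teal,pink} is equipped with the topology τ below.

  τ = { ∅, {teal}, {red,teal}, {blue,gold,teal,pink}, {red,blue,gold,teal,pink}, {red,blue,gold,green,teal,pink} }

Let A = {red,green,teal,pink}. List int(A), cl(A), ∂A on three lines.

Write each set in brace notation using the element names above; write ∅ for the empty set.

opens ⊆ A: ∅, {teal}, {red,teal}; union → int = {red,teal}
complement {blue,gold}; its interior ∅; cl(A) = X∖∅ = {red,blue,gold,green,teal,pink}
boundary = {red,blue,gold,green,teal,pink} ∖ {red,teal} = {blue,gold,green,pink}

int(A) = {red,teal}
cl(A)  = {red,blue,gold,green,teal,pink}
∂A     = {blue,gold,green,pink}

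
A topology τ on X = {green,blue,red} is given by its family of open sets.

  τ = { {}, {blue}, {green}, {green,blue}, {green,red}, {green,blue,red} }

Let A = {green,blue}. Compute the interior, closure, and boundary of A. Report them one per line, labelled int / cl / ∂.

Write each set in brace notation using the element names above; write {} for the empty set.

opens ⊆ A: {}, {blue}, {green}, {green,blue}; union → int = {green,blue}
complement {red}; its interior {}; cl(A) = X∖{} = {green,blue,red}
boundary = {green,blue,red} ∖ {green,blue} = {red}

int(A) = {green,blue}
cl(A)  = {green,blue,red}
∂A     = {red}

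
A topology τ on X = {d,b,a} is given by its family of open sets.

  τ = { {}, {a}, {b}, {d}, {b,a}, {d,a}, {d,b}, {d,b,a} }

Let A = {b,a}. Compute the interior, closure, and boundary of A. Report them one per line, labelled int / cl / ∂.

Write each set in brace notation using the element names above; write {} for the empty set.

interior: largest open inside A is {b,a} (from {}, {b}, {a}, {b,a})
cl via duality: int({d}) = {d}, so X∖{d} = {b,a}
cl∖int = {}

int(A) = {b,a}
cl(A)  = {b,a}
∂A     = {}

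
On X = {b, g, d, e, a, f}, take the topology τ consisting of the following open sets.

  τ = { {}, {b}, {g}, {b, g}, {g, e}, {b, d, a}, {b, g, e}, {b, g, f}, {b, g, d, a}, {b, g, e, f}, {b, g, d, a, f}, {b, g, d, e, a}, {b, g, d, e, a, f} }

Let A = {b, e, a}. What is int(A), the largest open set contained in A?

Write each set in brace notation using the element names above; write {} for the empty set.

{b}

interior: largest open inside A is {b} (from {}, {b})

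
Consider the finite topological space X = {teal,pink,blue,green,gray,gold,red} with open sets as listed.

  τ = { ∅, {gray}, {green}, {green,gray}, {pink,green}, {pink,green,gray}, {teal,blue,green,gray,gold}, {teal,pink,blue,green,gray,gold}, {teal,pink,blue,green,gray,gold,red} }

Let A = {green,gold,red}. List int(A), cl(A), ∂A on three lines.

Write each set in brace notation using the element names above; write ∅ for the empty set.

int(A) = {green}
cl(A)  = {teal,pink,blue,green,gold,red}
∂A     = {teal,pink,blue,gold,red}

open subsets of A: ∅, {green}; so int(A) = {green}
closure: X∖int(X∖A) = X∖{gray} = {teal,pink,blue,green,gold,red}
∂A = {teal,pink,blue,green,gold,red} minus {green} = {teal,pink,blue,gold,red}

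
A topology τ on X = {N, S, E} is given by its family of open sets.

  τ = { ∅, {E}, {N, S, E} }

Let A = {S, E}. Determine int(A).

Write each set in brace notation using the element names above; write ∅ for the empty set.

{E}

open subsets of A: ∅, {E}; so int(A) = {E}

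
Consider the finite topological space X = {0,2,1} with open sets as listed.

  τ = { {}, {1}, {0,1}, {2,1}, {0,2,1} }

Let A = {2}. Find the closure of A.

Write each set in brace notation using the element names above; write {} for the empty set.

complement {0,1}; its interior {0,1}; cl(A) = X∖{0,1} = {2}

{2}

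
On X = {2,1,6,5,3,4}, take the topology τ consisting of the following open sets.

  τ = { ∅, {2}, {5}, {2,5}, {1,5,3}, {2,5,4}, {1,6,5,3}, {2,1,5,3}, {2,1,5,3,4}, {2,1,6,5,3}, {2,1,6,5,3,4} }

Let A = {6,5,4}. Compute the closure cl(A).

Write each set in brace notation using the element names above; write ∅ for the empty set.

{1,6,5,3,4}

X∖A={2,1,3}, int(X∖A)={2}, hence cl(A)={1,6,5,3,4}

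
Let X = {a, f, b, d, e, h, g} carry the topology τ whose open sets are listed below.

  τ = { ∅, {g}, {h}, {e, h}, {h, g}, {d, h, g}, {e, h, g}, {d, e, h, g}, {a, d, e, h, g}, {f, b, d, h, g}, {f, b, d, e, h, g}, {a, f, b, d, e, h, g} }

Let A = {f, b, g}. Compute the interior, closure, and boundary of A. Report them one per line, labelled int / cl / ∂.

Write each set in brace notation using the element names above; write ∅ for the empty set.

U open, U⊆A: ∅, {g}. int(A) = ⋃ = {g}
X∖A={a, d, e, h}, int(X∖A)={e, h}, hence cl(A)={a, f, b, d, g}
∂A: remove int from cl → {a, f, b, d}

int(A) = {g}
cl(A)  = {a, f, b, d, g}
∂A     = {a, f, b, d}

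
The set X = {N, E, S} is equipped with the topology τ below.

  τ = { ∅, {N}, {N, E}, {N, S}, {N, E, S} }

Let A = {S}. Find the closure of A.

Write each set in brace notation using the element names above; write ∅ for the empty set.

{S}

closure: X∖int(X∖A) = X∖{N, E} = {S}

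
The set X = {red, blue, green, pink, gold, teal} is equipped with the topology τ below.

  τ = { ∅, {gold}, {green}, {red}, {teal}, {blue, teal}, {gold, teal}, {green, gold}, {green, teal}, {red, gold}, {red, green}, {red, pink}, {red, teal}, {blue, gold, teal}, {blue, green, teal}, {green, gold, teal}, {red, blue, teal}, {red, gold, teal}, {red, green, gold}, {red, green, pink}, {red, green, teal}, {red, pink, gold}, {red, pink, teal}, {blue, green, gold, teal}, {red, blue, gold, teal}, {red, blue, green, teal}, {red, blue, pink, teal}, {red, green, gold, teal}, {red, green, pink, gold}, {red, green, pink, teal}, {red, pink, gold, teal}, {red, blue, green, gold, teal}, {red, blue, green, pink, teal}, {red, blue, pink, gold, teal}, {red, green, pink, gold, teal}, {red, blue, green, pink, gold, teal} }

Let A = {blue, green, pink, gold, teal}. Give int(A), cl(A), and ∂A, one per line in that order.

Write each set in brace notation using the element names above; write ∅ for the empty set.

int(A) = {blue, green, gold, teal}
cl(A)  = {blue, green, pink, gold, teal}
∂A     = {pink}

U open, U⊆A: ∅, {gold}, {teal}, {green}, {green, gold}, {green, teal}, {blue, teal}, {gold, teal}, {blue, green, teal}, {green, gold, teal}, {blue, gold, teal}, {blue, green, gold, teal}. int(A) = ⋃ = {blue, green, gold, teal}
X∖A={red}, int(X∖A)={red}, hence cl(A)={blue, green, pink, gold, teal}
∂A: remove int from cl → {pink}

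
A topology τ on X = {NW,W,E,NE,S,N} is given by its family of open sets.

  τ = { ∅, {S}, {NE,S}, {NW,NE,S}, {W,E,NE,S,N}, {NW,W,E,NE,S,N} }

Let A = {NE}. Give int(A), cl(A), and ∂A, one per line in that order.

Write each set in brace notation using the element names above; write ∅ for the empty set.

U open, U⊆A: ∅. int(A) = ⋃ = ∅
X∖A={NW,W,E,S,N}, int(X∖A)={S}, hence cl(A)={NW,W,E,NE,N}
∂A: remove int from cl → {NW,W,E,NE,N}

int(A) = ∅
cl(A)  = {NW,W,E,NE,N}
∂A     = {NW,W,E,NE,N}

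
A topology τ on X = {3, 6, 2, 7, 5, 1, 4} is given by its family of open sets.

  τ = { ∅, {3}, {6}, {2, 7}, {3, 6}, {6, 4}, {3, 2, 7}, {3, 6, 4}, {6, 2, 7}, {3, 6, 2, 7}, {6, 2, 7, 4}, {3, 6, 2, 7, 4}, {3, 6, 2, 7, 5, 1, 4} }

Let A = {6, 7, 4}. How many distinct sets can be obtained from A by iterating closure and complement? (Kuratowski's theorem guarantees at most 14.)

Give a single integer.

complement {3, 2, 5, 1}; its interior {3}; cl(A) = X∖{3} = {6, 2, 7, 5, 1, 4}
With k = closure, c = complement:
  1. A     = {6, 7, 4}
  2. kA    = {6, 2, 7, 5, 1, 4}
  3. cA    = {3, 2, 5, 1}
  4. ckA   = {3}
  5. kcA   = {3, 2, 7, 5, 1}
  6. kckA  = {3, 5, 1}
  7. ckcA  = {6, 4}
  8. ckckA = {6, 2, 7, 4}
  9. kckcA = {6, 5, 1, 4}
  10. ckckcA = {3, 2, 7}
k, c of each give nothing new

10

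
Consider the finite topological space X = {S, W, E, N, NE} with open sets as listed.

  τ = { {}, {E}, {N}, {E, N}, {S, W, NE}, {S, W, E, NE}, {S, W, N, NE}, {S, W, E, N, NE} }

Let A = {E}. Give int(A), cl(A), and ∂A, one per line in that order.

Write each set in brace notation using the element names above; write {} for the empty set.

opens ⊆ A: {}, {E}; union → int = {E}
complement {S, W, N, NE}; its interior {S, W, N, NE}; cl(A) = X∖{S, W, N, NE} = {E}
boundary = {E} ∖ {E} = {}

int(A) = {E}
cl(A)  = {E}
∂A     = {}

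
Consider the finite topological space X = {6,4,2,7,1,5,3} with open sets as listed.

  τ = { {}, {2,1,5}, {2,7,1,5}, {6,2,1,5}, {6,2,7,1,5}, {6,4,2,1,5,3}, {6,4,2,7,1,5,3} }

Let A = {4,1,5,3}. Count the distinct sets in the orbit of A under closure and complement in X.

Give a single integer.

4

cl via duality: int({6,2,7}) = {}, so X∖{} = {6,4,2,7,1,5,3}
Write k for closure, c for complement:
  1. A     = {4,1,5,3}
  2. kA    = {6,4,2,7,1,5,3}
  3. cA    = {6,2,7}
  4. ckA   = {}
applying k or c yields no new set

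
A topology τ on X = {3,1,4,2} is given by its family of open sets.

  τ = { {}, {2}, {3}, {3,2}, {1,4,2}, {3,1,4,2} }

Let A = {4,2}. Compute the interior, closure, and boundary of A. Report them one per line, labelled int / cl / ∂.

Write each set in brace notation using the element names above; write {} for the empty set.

opens ⊆ A: {}, {2}; union → int = {2}
complement {3,1}; its interior {3}; cl(A) = X∖{3} = {1,4,2}
boundary = {1,4,2} ∖ {2} = {1,4}

int(A) = {2}
cl(A)  = {1,4,2}
∂A     = {1,4}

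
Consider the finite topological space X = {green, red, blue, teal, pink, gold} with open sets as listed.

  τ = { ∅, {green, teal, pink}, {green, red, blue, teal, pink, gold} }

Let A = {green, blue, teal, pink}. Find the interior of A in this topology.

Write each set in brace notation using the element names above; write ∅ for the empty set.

U open, U⊆A: ∅, {green, teal, pink}. int(A) = ⋃ = {green, teal, pink}

{green, teal, pink}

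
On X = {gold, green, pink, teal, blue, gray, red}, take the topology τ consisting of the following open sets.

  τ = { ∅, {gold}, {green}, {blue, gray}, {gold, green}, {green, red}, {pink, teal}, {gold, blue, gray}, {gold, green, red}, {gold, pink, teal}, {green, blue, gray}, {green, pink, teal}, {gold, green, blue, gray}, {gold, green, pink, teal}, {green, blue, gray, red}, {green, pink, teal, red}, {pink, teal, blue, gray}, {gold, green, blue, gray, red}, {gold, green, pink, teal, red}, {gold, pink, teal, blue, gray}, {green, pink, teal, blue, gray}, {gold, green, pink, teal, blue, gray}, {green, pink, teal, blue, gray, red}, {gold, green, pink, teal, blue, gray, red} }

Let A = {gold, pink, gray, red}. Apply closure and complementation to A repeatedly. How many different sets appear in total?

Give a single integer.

8

X∖A={green, teal, blue}, int(X∖A)={green}, hence cl(A)={gold, pink, teal, blue, gray, red}
Orbit (k=closure, c=complement):
  1. A     = {gold, pink, gray, red}
  2. kA    = {gold, pink, teal, blue, gray, red}
  3. cA    = {green, teal, blue}
  4. ckA   = {green}
  5. kcA   = {green, pink, teal, blue, gray, red}
  6. kckA  = {green, red}
  7. ckcA  = {gold}
  8. ckckA = {gold, pink, teal, blue, gray}
(closed under both — stop)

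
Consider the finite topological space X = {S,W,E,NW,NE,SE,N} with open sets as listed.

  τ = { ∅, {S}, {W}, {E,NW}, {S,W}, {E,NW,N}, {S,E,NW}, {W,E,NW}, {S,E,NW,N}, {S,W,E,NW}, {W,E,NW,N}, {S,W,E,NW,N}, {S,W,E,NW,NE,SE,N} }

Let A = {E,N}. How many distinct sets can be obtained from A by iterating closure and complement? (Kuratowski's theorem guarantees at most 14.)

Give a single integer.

closure: X∖int(X∖A) = X∖{S,W} = {E,NW,NE,SE,N}
Let k=closure and c=complement:
  1. A     = {E,N}
  2. kA    = {E,NW,NE,SE,N}
  3. cA    = {S,W,NW,NE,SE}
  4. ckA   = {S,W}
  5. kcA   = {S,W,E,NW,NE,SE,N}
  6. kckA  = {S,W,NE,SE}
  7. ckcA  = ∅
  8. ckckA = {E,NW,N}
— saturated at 8

8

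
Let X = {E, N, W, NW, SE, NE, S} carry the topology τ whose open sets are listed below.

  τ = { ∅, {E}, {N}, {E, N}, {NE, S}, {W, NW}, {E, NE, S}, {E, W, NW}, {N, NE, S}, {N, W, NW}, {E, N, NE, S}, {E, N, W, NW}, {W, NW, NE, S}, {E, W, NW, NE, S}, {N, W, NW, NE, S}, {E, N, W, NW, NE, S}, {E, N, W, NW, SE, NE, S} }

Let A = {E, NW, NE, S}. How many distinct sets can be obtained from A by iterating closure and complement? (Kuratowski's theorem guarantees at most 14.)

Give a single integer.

complement {N, W, SE}; its interior {N}; cl(A) = X∖{N} = {E, W, NW, SE, NE, S}
With k = closure, c = complement:
  1. A     = {E, NW, NE, S}
  2. kA    = {E, W, NW, SE, NE, S}
  3. cA    = {N, W, SE}
  4. ckA   = {N}
  5. kcA   = {N, W, NW, SE}
  6. kckA  = {N, SE}
  7. ckcA  = {E, NE, S}
  8. ckckA = {E, W, NW, NE, S}
  9. kckcA = {E, SE, NE, S}
  10. ckckcA = {N, W, NW}
k, c of each give nothing new

10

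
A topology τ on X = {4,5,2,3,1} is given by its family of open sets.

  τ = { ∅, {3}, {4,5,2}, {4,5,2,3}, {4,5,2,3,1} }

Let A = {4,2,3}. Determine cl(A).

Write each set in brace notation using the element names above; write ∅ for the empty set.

{4,5,2,3,1}

cl via duality: int({5,1}) = ∅, so X∖∅ = {4,5,2,3,1}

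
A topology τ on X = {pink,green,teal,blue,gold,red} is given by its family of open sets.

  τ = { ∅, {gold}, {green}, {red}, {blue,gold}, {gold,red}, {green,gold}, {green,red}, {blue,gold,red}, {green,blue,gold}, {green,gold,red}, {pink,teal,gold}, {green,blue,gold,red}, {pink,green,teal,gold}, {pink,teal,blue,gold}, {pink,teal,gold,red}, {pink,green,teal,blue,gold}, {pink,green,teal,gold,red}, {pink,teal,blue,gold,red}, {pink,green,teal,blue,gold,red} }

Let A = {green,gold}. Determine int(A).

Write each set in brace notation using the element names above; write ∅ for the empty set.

{green,gold}

opens ⊆ A: ∅, {gold}, {green}, {green,gold}; union → int = {green,gold}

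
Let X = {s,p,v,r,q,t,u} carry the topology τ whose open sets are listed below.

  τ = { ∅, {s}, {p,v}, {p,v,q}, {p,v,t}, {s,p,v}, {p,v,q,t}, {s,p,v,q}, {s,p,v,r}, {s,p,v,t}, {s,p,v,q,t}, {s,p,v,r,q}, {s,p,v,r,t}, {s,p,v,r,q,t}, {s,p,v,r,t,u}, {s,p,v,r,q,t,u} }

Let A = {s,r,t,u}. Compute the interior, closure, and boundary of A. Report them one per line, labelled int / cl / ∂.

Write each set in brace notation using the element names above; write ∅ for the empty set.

int(A) = {s}
cl(A)  = {s,r,t,u}
∂A     = {r,t,u}

open subsets of A: ∅, {s}; so int(A) = {s}
closure: X∖int(X∖A) = X∖{p,v,q} = {s,r,t,u}
∂A = {s,r,t,u} minus {s} = {r,t,u}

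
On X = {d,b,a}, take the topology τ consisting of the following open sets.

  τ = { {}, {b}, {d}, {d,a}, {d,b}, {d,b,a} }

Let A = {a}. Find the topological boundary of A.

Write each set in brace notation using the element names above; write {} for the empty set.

open subsets of A: {}; so int(A) = {}
closure: X∖int(X∖A) = X∖{d,b} = {a}
∂A = {a} minus {} = {a}

{a}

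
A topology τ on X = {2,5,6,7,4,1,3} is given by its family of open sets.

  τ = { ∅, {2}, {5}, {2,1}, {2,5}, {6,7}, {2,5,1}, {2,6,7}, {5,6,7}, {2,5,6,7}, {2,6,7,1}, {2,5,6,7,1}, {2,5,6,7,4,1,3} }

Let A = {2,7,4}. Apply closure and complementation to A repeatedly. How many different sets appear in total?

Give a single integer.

X∖A={5,6,1,3}, int(X∖A)={5}, hence cl(A)={2,6,7,4,1,3}
Orbit (k=closure, c=complement):
  1. A     = {2,7,4}
  2. kA    = {2,6,7,4,1,3}
  3. cA    = {5,6,1,3}
  4. ckA   = {5}
  5. kcA   = {5,6,7,4,1,3}
  6. kckA  = {5,4,3}
  7. ckcA  = {2}
  8. ckckA = {2,6,7,1}
  9. kckcA = {2,4,1,3}
  10. ckckcA = {5,6,7}
  11. kckckcA = {5,6,7,4,3}
  12. ckckckcA = {2,1}
(closed under both — stop)

12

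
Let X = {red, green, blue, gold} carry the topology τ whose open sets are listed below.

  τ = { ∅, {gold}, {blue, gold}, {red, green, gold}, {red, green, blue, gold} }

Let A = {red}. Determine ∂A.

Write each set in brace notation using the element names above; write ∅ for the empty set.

{red, green}

interior: largest open inside A is ∅ (from ∅)
cl via duality: int({green, blue, gold}) = {blue, gold}, so X∖{blue, gold} = {red, green}
cl∖int = {red, green}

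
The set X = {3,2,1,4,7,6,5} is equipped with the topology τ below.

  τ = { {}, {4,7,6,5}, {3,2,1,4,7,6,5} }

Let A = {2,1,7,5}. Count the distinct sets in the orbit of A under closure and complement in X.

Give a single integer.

4

X∖A={3,4,6}, int(X∖A)={}, hence cl(A)={3,2,1,4,7,6,5}
Orbit (k=closure, c=complement):
  1. A     = {2,1,7,5}
  2. kA    = {3,2,1,4,7,6,5}
  3. cA    = {3,4,6}
  4. ckA   = {}
(closed under both — stop)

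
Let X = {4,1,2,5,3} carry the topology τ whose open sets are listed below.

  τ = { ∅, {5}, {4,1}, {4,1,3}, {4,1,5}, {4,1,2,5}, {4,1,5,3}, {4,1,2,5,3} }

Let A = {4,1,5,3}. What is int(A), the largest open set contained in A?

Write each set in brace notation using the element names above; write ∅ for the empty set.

{4,1,5,3}

opens ⊆ A: ∅, {5}, {4,1}, {4,1,5}, {4,1,3}, {4,1,5,3}; union → int = {4,1,5,3}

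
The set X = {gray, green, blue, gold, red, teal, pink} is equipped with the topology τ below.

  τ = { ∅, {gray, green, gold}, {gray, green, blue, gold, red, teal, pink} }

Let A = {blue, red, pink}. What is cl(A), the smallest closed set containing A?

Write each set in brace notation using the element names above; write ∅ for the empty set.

{blue, red, teal, pink}

X∖A={gray, green, gold, teal}, int(X∖A)={gray, green, gold}, hence cl(A)={blue, red, teal, pink}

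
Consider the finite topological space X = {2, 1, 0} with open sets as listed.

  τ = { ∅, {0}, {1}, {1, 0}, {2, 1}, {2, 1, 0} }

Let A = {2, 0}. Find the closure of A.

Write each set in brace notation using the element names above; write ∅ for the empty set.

complement {1}; its interior {1}; cl(A) = X∖{1} = {2, 0}

{2, 0}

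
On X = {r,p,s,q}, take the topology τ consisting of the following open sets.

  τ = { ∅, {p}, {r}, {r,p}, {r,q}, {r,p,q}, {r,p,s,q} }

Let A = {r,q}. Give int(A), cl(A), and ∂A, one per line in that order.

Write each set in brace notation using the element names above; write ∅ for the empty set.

open subsets of A: ∅, {r}, {r,q}; so int(A) = {r,q}
closure: X∖int(X∖A) = X∖{p} = {r,s,q}
∂A = {r,s,q} minus {r,q} = {s}

int(A) = {r,q}
cl(A)  = {r,s,q}
∂A     = {s}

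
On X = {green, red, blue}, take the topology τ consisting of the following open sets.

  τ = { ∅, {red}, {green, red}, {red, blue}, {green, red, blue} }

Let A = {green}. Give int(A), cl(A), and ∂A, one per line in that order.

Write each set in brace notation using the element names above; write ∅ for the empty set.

int(A) = ∅
cl(A)  = {green}
∂A     = {green}

open subsets of A: ∅; so int(A) = ∅
closure: X∖int(X∖A) = X∖{red, blue} = {green}
∂A = {green} minus ∅ = {green}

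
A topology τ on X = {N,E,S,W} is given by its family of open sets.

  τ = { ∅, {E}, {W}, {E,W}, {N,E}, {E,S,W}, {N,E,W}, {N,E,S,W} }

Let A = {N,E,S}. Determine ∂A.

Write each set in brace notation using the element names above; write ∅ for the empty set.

{S}

U open, U⊆A: ∅, {E}, {N,E}. int(A) = ⋃ = {N,E}
X∖A={W}, int(X∖A)={W}, hence cl(A)={N,E,S}
∂A: remove int from cl → {S}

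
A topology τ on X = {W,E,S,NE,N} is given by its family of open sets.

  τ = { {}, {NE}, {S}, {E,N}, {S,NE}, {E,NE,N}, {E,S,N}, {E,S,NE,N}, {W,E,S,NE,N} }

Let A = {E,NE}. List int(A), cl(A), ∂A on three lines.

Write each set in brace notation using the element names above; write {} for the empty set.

interior: largest open inside A is {NE} (from {}, {NE})
cl via duality: int({W,S,N}) = {S}, so X∖{S} = {W,E,NE,N}
cl∖int = {W,E,N}

int(A) = {NE}
cl(A)  = {W,E,NE,N}
∂A     = {W,E,N}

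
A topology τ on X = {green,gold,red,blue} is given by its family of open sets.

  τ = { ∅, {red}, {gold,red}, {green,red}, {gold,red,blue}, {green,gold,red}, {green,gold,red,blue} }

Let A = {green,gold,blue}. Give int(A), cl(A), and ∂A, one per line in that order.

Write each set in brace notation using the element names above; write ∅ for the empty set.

U open, U⊆A: ∅. int(A) = ⋃ = ∅
X∖A={red}, int(X∖A)={red}, hence cl(A)={green,gold,blue}
∂A: remove int from cl → {green,gold,blue}

int(A) = ∅
cl(A)  = {green,gold,blue}
∂A     = {green,gold,blue}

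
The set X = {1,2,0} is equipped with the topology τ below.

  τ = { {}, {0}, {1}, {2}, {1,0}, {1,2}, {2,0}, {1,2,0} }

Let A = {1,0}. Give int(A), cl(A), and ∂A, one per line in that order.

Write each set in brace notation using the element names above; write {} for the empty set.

int(A) = {1,0}
cl(A)  = {1,0}
∂A     = {}

opens ⊆ A: {}, {0}, {1}, {1,0}; union → int = {1,0}
complement {2}; its interior {2}; cl(A) = X∖{2} = {1,0}
boundary = {1,0} ∖ {1,0} = {}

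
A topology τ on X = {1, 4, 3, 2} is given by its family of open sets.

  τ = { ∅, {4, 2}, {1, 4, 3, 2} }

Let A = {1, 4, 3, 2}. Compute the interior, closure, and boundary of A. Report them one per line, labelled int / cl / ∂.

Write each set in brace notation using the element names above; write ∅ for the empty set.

int(A) = {1, 4, 3, 2}
cl(A)  = {1, 4, 3, 2}
∂A     = ∅

interior: largest open inside A is {1, 4, 3, 2} (from ∅, {4, 2}, {1, 4, 3, 2})
cl via duality: int(∅) = ∅, so X∖∅ = {1, 4, 3, 2}
cl∖int = ∅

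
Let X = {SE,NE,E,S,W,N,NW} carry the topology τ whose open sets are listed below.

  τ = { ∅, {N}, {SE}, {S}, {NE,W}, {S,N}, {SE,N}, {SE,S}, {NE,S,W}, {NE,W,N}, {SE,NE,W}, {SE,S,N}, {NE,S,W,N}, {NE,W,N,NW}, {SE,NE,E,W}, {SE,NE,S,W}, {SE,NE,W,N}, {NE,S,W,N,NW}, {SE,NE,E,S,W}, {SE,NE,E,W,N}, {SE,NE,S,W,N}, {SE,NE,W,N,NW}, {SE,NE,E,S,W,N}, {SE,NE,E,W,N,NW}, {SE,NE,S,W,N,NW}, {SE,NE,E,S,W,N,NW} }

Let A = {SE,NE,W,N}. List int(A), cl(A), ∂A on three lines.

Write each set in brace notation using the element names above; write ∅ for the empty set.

open subsets of A: ∅, {N}, {SE}, {NE,W}, {SE,N}, {NE,W,N}, {SE,NE,W}, {SE,NE,W,N}; so int(A) = {SE,NE,W,N}
closure: X∖int(X∖A) = X∖{S} = {SE,NE,E,W,N,NW}
∂A = {SE,NE,E,W,N,NW} minus {SE,NE,W,N} = {E,NW}

int(A) = {SE,NE,W,N}
cl(A)  = {SE,NE,E,W,N,NW}
∂A     = {E,NW}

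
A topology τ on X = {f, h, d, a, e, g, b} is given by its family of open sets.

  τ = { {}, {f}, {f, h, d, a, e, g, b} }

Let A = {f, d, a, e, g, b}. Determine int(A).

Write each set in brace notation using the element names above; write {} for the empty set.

{f}

opens ⊆ A: {}, {f}; union → int = {f}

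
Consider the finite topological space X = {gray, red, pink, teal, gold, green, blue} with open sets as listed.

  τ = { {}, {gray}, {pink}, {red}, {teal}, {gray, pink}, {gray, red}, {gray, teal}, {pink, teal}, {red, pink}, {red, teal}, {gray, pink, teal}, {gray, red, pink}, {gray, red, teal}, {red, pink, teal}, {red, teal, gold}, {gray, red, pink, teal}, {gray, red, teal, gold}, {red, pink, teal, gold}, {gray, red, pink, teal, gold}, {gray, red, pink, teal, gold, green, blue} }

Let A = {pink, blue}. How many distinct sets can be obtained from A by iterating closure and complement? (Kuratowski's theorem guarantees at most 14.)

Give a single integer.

6

closure: X∖int(X∖A) = X∖{gray, red, teal, gold} = {pink, green, blue}
Let k=closure and c=complement:
  1. A     = {pink, blue}
  2. kA    = {pink, green, blue}
  3. cA    = {gray, red, teal, gold, green}
  4. ckA   = {gray, red, teal, gold}
  5. kcA   = {gray, red, teal, gold, green, blue}
  6. ckcA  = {pink}
— saturated at 6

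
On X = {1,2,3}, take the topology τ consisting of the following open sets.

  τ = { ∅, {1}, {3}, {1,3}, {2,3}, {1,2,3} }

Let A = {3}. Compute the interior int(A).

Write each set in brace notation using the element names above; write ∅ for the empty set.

opens ⊆ A: ∅, {3}; union → int = {3}

{3}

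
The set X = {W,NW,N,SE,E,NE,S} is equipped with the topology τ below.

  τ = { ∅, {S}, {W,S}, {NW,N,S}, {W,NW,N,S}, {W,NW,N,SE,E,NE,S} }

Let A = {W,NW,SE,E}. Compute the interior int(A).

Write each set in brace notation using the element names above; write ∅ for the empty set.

U open, U⊆A: ∅. int(A) = ⋃ = ∅

∅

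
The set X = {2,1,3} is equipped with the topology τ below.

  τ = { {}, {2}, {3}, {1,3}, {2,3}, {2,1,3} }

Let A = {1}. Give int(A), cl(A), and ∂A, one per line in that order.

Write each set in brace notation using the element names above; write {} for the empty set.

int(A) = {}
cl(A)  = {1}
∂A     = {1}

U open, U⊆A: {}. int(A) = ⋃ = {}
X∖A={2,3}, int(X∖A)={2,3}, hence cl(A)={1}
∂A: remove int from cl → {1}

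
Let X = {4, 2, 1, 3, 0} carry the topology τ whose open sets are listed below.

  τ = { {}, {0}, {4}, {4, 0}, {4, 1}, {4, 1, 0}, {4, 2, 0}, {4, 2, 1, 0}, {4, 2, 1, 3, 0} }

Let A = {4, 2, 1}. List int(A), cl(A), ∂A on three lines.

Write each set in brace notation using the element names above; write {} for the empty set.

U open, U⊆A: {}, {4}, {4, 1}. int(A) = ⋃ = {4, 1}
X∖A={3, 0}, int(X∖A)={0}, hence cl(A)={4, 2, 1, 3}
∂A: remove int from cl → {2, 3}

int(A) = {4, 1}
cl(A)  = {4, 2, 1, 3}
∂A     = {2, 3}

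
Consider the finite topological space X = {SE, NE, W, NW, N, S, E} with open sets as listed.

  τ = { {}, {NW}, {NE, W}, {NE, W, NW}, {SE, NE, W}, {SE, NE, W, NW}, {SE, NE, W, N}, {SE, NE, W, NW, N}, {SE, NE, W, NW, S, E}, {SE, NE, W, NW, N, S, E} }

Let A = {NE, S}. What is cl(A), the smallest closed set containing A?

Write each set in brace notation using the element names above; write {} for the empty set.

complement {SE, W, NW, N, E}; its interior {NW}; cl(A) = X∖{NW} = {SE, NE, W, N, S, E}

{SE, NE, W, N, S, E}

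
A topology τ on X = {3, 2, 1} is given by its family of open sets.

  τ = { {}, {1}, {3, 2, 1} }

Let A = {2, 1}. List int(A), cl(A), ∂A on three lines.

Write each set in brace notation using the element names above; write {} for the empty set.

interior: largest open inside A is {1} (from {}, {1})
cl via duality: int({3}) = {}, so X∖{} = {3, 2, 1}
cl∖int = {3, 2}

int(A) = {1}
cl(A)  = {3, 2, 1}
∂A     = {3, 2}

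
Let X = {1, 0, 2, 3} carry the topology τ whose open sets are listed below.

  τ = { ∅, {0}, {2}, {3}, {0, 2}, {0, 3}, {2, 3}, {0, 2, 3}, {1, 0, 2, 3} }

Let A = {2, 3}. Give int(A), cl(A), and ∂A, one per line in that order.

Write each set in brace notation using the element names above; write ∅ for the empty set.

open subsets of A: ∅, {2}, {3}, {2, 3}; so int(A) = {2, 3}
closure: X∖int(X∖A) = X∖{0} = {1, 2, 3}
∂A = {1, 2, 3} minus {2, 3} = {1}

int(A) = {2, 3}
cl(A)  = {1, 2, 3}
∂A     = {1}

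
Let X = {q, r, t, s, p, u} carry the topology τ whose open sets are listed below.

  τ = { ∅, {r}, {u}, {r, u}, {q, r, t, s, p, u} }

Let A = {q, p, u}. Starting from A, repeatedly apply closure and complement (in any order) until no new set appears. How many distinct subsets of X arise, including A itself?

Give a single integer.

6

complement {r, t, s}; its interior {r}; cl(A) = X∖{r} = {q, t, s, p, u}
With k = closure, c = complement:
  1. A     = {q, p, u}
  2. kA    = {q, t, s, p, u}
  3. cA    = {r, t, s}
  4. ckA   = {r}
  5. kcA   = {q, r, t, s, p}
  6. ckcA  = {u}
k, c of each give nothing new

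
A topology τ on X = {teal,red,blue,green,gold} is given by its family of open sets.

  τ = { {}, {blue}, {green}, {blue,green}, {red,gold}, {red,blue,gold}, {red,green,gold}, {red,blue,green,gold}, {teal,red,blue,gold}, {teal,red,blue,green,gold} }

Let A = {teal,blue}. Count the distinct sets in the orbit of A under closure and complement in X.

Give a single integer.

X∖A={red,green,gold}, int(X∖A)={red,green,gold}, hence cl(A)={teal,blue}
Orbit (k=closure, c=complement):
  1. A     = {teal,blue}
  2. cA    = {red,green,gold}
  3. kcA   = {teal,red,green,gold}
  4. ckcA  = {blue}
(closed under both — stop)

4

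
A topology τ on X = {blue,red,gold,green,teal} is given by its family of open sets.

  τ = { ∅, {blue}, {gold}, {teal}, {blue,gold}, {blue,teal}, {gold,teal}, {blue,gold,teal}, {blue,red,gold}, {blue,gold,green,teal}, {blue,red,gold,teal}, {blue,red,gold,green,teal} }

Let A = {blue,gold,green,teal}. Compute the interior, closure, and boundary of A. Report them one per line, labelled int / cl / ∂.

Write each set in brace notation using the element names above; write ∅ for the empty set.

int(A) = {blue,gold,green,teal}
cl(A)  = {blue,red,gold,green,teal}
∂A     = {red}

interior: largest open inside A is {blue,gold,green,teal} (from ∅, {gold}, {teal}, {blue}, {blue,gold}, {blue,teal}, {gold,teal}, {blue,gold,teal}, {blue,gold,green,teal})
cl via duality: int({red}) = ∅, so X∖∅ = {blue,red,gold,green,teal}
cl∖int = {red}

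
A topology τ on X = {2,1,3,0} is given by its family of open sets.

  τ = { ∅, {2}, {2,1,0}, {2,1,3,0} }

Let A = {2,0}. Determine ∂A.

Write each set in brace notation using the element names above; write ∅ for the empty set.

interior: largest open inside A is {2} (from ∅, {2})
cl via duality: int({1,3}) = ∅, so X∖∅ = {2,1,3,0}
cl∖int = {1,3,0}

{1,3,0}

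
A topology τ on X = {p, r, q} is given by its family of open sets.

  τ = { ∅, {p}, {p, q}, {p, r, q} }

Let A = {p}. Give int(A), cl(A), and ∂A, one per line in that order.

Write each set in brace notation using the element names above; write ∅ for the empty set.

int(A) = {p}
cl(A)  = {p, r, q}
∂A     = {r, q}

interior: largest open inside A is {p} (from ∅, {p})
cl via duality: int({r, q}) = ∅, so X∖∅ = {p, r, q}
cl∖int = {r, q}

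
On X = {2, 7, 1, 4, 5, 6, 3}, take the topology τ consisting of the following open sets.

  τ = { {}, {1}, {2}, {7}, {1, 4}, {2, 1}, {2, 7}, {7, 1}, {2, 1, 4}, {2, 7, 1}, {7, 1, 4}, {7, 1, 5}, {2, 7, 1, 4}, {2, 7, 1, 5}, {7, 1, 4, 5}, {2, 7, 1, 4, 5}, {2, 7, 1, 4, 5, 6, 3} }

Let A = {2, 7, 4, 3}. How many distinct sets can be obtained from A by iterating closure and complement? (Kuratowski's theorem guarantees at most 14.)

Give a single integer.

closure: X∖int(X∖A) = X∖{1} = {2, 7, 4, 5, 6, 3}
Let k=closure and c=complement:
  1. A     = {2, 7, 4, 3}
  2. kA    = {2, 7, 4, 5, 6, 3}
  3. cA    = {1, 5, 6}
  4. ckA   = {1}
  5. kcA   = {1, 4, 5, 6, 3}
  6. ckcA  = {2, 7}
  7. kckcA = {2, 7, 5, 6, 3}
  8. ckckcA = {1, 4}
— saturated at 8

8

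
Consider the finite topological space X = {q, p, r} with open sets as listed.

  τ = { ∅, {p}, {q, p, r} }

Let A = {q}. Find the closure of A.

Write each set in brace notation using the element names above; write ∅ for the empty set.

{q, r}

complement {p, r}; its interior {p}; cl(A) = X∖{p} = {q, r}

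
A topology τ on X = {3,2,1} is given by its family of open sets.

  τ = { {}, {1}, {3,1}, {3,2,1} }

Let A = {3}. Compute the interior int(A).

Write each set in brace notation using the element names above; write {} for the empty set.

{}

opens ⊆ A: {}; union → int = {}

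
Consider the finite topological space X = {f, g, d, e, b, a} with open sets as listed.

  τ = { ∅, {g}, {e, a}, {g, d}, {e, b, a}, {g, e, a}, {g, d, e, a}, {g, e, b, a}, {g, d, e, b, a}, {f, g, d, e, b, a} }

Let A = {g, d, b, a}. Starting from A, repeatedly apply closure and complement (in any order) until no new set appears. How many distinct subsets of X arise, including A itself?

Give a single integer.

X∖A={f, e}, int(X∖A)=∅, hence cl(A)={f, g, d, e, b, a}
Orbit (k=closure, c=complement):
  1. A     = {g, d, b, a}
  2. kA    = {f, g, d, e, b, a}
  3. cA    = {f, e}
  4. ckA   = ∅
  5. kcA   = {f, e, b, a}
  6. ckcA  = {g, d}
  7. kckcA = {f, g, d}
  8. ckckcA = {e, b, a}
(closed under both — stop)

8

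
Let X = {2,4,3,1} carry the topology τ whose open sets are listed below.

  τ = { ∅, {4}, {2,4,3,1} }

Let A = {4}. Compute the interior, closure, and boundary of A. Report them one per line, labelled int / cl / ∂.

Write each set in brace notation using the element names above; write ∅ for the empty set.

int(A) = {4}
cl(A)  = {2,4,3,1}
∂A     = {2,3,1}

open subsets of A: ∅, {4}; so int(A) = {4}
closure: X∖int(X∖A) = X∖∅ = {2,4,3,1}
∂A = {2,4,3,1} minus {4} = {2,3,1}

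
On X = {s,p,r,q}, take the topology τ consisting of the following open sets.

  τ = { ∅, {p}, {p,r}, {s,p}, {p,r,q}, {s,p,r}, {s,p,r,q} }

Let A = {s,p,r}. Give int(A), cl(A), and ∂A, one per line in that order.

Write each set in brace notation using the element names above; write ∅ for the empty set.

int(A) = {s,p,r}
cl(A)  = {s,p,r,q}
∂A     = {q}

open subsets of A: ∅, {p}, {p,r}, {s,p}, {s,p,r}; so int(A) = {s,p,r}
closure: X∖int(X∖A) = X∖∅ = {s,p,r,q}
∂A = {s,p,r,q} minus {s,p,r} = {q}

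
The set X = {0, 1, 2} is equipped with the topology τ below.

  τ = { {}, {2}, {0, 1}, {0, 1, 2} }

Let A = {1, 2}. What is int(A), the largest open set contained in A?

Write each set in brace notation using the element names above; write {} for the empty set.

open subsets of A: {}, {2}; so int(A) = {2}

{2}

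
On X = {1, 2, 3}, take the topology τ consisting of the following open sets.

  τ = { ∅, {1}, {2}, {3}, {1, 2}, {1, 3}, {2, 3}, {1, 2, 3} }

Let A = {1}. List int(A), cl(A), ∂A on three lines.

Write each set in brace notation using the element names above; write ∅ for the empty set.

int(A) = {1}
cl(A)  = {1}
∂A     = ∅

interior: largest open inside A is {1} (from ∅, {1})
cl via duality: int({2, 3}) = {2, 3}, so X∖{2, 3} = {1}
cl∖int = ∅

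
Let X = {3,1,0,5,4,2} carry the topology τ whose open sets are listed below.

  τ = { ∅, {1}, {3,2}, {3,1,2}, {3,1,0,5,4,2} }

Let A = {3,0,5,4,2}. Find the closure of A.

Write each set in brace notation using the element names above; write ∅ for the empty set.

{3,0,5,4,2}

X∖A={1}, int(X∖A)={1}, hence cl(A)={3,0,5,4,2}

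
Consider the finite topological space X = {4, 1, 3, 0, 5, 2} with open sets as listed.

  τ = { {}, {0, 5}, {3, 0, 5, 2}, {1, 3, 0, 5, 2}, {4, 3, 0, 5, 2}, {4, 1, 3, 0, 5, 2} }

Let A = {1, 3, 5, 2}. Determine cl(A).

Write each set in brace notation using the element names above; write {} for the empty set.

cl via duality: int({4, 0}) = {}, so X∖{} = {4, 1, 3, 0, 5, 2}

{4, 1, 3, 0, 5, 2}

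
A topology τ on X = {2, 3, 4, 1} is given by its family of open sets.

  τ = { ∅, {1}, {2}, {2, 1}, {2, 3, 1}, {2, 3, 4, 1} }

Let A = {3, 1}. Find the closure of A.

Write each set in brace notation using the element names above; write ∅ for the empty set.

{3, 4, 1}

X∖A={2, 4}, int(X∖A)={2}, hence cl(A)={3, 4, 1}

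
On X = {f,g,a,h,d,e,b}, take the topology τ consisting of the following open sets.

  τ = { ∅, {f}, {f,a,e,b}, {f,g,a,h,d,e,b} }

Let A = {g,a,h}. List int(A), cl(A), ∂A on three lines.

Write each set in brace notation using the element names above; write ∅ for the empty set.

opens ⊆ A: ∅; union → int = ∅
complement {f,d,e,b}; its interior {f}; cl(A) = X∖{f} = {g,a,h,d,e,b}
boundary = {g,a,h,d,e,b} ∖ ∅ = {g,a,h,d,e,b}

int(A) = ∅
cl(A)  = {g,a,h,d,e,b}
∂A     = {g,a,h,d,e,b}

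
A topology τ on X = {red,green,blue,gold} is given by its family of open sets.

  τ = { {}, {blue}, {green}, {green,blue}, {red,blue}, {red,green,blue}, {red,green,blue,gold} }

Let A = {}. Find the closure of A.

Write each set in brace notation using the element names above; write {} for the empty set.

cl via duality: int({red,green,blue,gold}) = {red,green,blue,gold}, so X∖{red,green,blue,gold} = {}

{}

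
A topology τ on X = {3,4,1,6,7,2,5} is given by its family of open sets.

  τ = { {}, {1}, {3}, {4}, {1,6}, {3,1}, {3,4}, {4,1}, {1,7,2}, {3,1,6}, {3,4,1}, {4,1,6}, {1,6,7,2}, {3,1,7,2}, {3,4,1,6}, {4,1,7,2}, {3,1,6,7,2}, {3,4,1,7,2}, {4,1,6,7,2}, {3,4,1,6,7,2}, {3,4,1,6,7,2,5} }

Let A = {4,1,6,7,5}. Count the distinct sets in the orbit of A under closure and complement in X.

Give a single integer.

cl via duality: int({3,2}) = {3}, so X∖{3} = {4,1,6,7,2,5}
Write k for closure, c for complement:
  1. A     = {4,1,6,7,5}
  2. kA    = {4,1,6,7,2,5}
  3. cA    = {3,2}
  4. ckA   = {3}
  5. kcA   = {3,7,2,5}
  6. kckA  = {3,5}
  7. ckcA  = {4,1,6}
  8. ckckA = {4,1,6,7,2}
applying k or c yields no new set

8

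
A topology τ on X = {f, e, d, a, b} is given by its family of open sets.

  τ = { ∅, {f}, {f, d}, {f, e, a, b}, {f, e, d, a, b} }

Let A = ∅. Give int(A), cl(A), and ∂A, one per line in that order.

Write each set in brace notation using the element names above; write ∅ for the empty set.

open subsets of A: ∅; so int(A) = ∅
closure: X∖int(X∖A) = X∖{f, e, d, a, b} = ∅
∂A = ∅ minus ∅ = ∅

int(A) = ∅
cl(A)  = ∅
∂A     = ∅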